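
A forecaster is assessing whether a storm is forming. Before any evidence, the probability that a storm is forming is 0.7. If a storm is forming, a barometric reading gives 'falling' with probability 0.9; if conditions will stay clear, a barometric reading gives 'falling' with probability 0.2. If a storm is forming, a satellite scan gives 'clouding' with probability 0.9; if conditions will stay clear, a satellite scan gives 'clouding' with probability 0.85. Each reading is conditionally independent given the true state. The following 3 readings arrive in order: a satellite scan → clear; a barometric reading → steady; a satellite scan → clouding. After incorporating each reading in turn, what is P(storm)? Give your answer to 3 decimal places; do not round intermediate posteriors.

Apply Bayes' rule sequentially, carrying P(storm) forward.
After a satellite scan='clear': P(storm) = 0.1·0.7000 / (0.1·0.7000 + 0.15·0.3000) ≈ 0.6087
After a barometric reading='steady': P(storm) = 0.1·0.6087 / (0.1·0.6087 + 0.8·0.3913) ≈ 0.1628
After a satellite scan='clouding': P(storm) = 0.9·0.1628 / (0.9·0.1628 + 0.85·0.8372) ≈ 0.1707

0.171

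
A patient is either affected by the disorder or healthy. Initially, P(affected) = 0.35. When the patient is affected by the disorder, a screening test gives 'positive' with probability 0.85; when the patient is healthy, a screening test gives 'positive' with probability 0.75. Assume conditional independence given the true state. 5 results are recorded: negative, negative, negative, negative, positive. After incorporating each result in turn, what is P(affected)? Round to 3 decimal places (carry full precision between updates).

0.073

After 'negative': P(affected) = 0.15·0.3500 / (0.15·0.3500 + 0.25·0.6500) ≈ 0.2442
After 'negative': P(affected) = 0.15·0.2442 / (0.15·0.2442 + 0.25·0.7558) ≈ 0.1624
After 'negative': P(affected) = 0.15·0.1624 / (0.15·0.1624 + 0.25·0.8376) ≈ 0.1042
After 'negative': P(affected) = 0.15·0.1042 / (0.15·0.1042 + 0.25·0.8958) ≈ 0.0652
After 'positive': P(affected) = 0.85·0.0652 / (0.85·0.0652 + 0.75·0.9348) ≈ 0.0733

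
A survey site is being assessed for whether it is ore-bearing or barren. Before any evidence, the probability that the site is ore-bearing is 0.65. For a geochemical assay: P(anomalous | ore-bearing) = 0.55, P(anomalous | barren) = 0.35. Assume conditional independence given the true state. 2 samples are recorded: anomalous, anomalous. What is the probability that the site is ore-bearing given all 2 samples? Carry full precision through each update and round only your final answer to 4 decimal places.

Apply Bayes' rule sequentially, carrying P(ore) forward.
After 'anomalous': P(ore) = 0.55·0.6500 / (0.55·0.6500 + 0.35·0.3500) ≈ 0.7448
After 'anomalous': P(ore) = 0.55·0.7448 / (0.55·0.7448 + 0.35·0.2552) ≈ 0.8210

0.8210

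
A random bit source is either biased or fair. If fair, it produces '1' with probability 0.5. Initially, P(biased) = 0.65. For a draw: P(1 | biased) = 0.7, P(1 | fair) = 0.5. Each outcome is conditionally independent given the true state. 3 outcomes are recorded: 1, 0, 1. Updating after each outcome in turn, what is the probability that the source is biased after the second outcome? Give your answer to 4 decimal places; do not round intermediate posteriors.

After '1': P(biased) = 0.7·0.6500 / (0.7·0.6500 + 0.5·0.3500) ≈ 0.7222
After '0': P(biased) = 0.3·0.7222 / (0.3·0.7222 + 0.5·0.2778) ≈ 0.6094

0.6094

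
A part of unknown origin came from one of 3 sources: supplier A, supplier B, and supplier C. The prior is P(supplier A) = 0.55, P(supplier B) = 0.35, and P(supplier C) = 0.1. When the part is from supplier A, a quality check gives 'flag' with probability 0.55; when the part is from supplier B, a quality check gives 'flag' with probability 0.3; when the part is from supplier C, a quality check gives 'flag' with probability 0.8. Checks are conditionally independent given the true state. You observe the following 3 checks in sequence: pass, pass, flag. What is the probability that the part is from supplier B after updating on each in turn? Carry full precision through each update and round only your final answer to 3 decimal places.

0.444

Apply Bayes' rule sequentially, carrying P(supplier B) forward.
After 'pass': normaliser = 0.45·0.5500 + 0.7·0.3500 + 0.2·0.1000; P(supplier A) ≈ 0.4829, P(supplier B) ≈ 0.4780, P(supplier C) ≈ 0.0390
After 'pass': normaliser = 0.45·0.4829 + 0.7·0.4780 + 0.2·0.0390; P(supplier A) ≈ 0.3882, P(supplier B) ≈ 0.5978, P(supplier C) ≈ 0.0139
After 'flag': normaliser = 0.55·0.3882 + 0.3·0.5978 + 0.8·0.0139; P(supplier A) ≈ 0.5285, P(supplier B) ≈ 0.4439, P(supplier C) ≈ 0.0276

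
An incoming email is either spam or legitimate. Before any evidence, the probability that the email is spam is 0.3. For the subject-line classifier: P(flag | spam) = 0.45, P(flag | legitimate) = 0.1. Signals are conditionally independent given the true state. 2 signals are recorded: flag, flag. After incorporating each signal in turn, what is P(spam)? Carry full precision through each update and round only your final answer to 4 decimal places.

After 'flag': P(spam) = 0.45·0.3000 / (0.45·0.3000 + 0.1·0.7000) ≈ 0.6585
After 'flag': P(spam) = 0.45·0.6585 / (0.45·0.6585 + 0.1·0.3415) ≈ 0.8967

0.8967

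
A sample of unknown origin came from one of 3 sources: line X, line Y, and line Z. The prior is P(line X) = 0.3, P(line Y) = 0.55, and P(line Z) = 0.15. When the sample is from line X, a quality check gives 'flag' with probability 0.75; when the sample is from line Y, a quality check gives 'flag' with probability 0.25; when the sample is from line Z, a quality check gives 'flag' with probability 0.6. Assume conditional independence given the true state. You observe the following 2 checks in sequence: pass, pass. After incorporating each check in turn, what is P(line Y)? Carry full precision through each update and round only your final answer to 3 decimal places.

0.879

After 'pass': normaliser = 0.25·0.3000 + 0.75·0.5500 + 0.4·0.1500; P(line X) ≈ 0.1370, P(line Y) ≈ 0.7534, P(line Z) ≈ 0.1096
After 'pass': normaliser = 0.25·0.1370 + 0.75·0.7534 + 0.4·0.1096; P(line X) ≈ 0.0532, P(line Y) ≈ 0.8786, P(line Z) ≈ 0.0682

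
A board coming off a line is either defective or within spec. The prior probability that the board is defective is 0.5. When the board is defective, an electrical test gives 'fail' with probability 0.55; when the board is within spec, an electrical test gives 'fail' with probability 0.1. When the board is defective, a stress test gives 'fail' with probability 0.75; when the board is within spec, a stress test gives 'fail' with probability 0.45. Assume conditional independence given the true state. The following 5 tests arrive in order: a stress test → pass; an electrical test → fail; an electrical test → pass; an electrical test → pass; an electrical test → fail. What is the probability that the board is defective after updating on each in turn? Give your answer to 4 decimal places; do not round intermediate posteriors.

0.7746

After a stress test='pass': P(defective) = 0.25·0.5000 / (0.25·0.5000 + 0.55·0.5000) ≈ 0.3125
After an electrical test='fail': P(defective) = 0.55·0.3125 / (0.55·0.3125 + 0.1·0.6875) ≈ 0.7143
After an electrical test='pass': P(defective) = 0.45·0.7143 / (0.45·0.7143 + 0.9·0.2857) ≈ 0.5556
After an electrical test='pass': P(defective) = 0.45·0.5556 / (0.45·0.5556 + 0.9·0.4444) ≈ 0.3846
After an electrical test='fail': P(defective) = 0.55·0.3846 / (0.55·0.3846 + 0.1·0.6154) ≈ 0.7746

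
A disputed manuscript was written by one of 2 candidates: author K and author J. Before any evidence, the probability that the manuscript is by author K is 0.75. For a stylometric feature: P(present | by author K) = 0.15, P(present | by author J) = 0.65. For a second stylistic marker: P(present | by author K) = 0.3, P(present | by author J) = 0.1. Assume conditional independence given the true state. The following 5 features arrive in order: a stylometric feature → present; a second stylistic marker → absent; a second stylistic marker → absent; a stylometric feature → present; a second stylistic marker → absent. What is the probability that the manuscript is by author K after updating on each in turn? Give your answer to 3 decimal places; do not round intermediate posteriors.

0.070

After a stylometric feature='present': P(author K) = 0.15·0.7500 / (0.15·0.7500 + 0.65·0.2500) ≈ 0.4091
After a second stylistic marker='absent': P(author K) = 0.7·0.4091 / (0.7·0.4091 + 0.9·0.5909) ≈ 0.3500
After a second stylistic marker='absent': P(author K) = 0.7·0.3500 / (0.7·0.3500 + 0.9·0.6500) ≈ 0.2952
After a stylometric feature='present': P(author K) = 0.15·0.2952 / (0.15·0.2952 + 0.65·0.7048) ≈ 0.0881
After a second stylistic marker='absent': P(author K) = 0.7·0.0881 / (0.7·0.0881 + 0.9·0.9119) ≈ 0.0699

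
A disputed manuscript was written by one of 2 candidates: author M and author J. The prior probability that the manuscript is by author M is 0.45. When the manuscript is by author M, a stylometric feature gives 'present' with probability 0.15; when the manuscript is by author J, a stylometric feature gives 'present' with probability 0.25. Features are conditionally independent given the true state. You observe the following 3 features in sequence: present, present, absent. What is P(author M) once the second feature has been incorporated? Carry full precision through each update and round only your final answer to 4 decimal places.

After 'present': P(author M) = 0.15·0.4500 / (0.15·0.4500 + 0.25·0.5500) ≈ 0.3293
After 'present': P(author M) = 0.15·0.3293 / (0.15·0.3293 + 0.25·0.6707) ≈ 0.2275

0.2275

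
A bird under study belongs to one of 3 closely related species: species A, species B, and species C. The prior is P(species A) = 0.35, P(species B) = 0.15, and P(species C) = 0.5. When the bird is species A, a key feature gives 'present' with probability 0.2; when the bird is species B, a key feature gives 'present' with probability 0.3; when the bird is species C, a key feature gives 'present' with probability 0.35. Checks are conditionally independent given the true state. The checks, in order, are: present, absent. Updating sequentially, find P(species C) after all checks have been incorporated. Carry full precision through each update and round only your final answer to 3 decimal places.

After 'present': normaliser = 0.2·0.3500 + 0.3·0.1500 + 0.35·0.5000; P(species A) ≈ 0.2414, P(species B) ≈ 0.1552, P(species C) ≈ 0.6034
After 'absent': normaliser = 0.8·0.2414 + 0.7·0.1552 + 0.65·0.6034; P(species A) ≈ 0.2783, P(species B) ≈ 0.1565, P(species C) ≈ 0.5652

0.565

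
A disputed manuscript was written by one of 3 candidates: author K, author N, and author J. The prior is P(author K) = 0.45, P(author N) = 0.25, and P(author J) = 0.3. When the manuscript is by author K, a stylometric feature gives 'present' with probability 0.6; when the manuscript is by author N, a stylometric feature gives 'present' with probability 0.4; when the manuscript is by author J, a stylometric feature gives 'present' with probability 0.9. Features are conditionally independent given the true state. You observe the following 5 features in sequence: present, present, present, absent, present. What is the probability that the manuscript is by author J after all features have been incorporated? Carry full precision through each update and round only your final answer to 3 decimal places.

Apply Bayes' rule sequentially, carrying P(author J) forward.
After 'present': normaliser = 0.6·0.4500 + 0.4·0.2500 + 0.9·0.3000; P(author K) ≈ 0.4219, P(author N) ≈ 0.1562, P(author J) ≈ 0.4219
After 'present': normaliser = 0.6·0.4219 + 0.4·0.1562 + 0.9·0.4219; P(author K) ≈ 0.3640, P(author N) ≈ 0.0899, P(author J) ≈ 0.5461
After 'present': normaliser = 0.6·0.3640 + 0.4·0.0899 + 0.9·0.5461; P(author K) ≈ 0.2929, P(author N) ≈ 0.0482, P(author J) ≈ 0.6589
After 'absent': normaliser = 0.4·0.2929 + 0.6·0.0482 + 0.1·0.6589; P(author K) ≈ 0.5527, P(author N) ≈ 0.1365, P(author J) ≈ 0.3109
After 'present': normaliser = 0.6·0.5527 + 0.4·0.1365 + 0.9·0.3109; P(author K) ≈ 0.4979, P(author N) ≈ 0.0820, P(author J) ≈ 0.4201

0.420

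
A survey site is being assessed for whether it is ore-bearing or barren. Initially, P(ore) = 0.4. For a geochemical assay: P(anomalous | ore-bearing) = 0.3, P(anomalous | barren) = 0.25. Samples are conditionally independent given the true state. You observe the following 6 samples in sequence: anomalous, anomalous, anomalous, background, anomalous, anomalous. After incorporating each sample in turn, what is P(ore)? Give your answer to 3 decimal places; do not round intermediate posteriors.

Apply Bayes' rule sequentially, carrying P(ore) forward.
After 'anomalous': P(ore) = 0.3·0.4000 / (0.3·0.4000 + 0.25·0.6000) ≈ 0.4444
After 'anomalous': P(ore) = 0.3·0.4444 / (0.3·0.4444 + 0.25·0.5556) ≈ 0.4898
After 'anomalous': P(ore) = 0.3·0.4898 / (0.3·0.4898 + 0.25·0.5102) ≈ 0.5353
After 'background': P(ore) = 0.7·0.5353 / (0.7·0.5353 + 0.75·0.4647) ≈ 0.5181
After 'anomalous': P(ore) = 0.3·0.5181 / (0.3·0.5181 + 0.25·0.4819) ≈ 0.5634
After 'anomalous': P(ore) = 0.3·0.5634 / (0.3·0.5634 + 0.25·0.4366) ≈ 0.6076

0.608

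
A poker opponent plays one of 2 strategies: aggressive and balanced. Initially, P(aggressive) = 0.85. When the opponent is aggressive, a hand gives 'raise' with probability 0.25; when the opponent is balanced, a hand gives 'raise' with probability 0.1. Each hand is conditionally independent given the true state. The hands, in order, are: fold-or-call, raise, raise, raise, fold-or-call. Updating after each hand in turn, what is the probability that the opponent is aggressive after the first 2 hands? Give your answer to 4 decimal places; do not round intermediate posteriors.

0.9219

After 'fold-or-call': P(aggressive) = 0.75·0.8500 / (0.75·0.8500 + 0.9·0.1500) ≈ 0.8252
After 'raise': P(aggressive) = 0.25·0.8252 / (0.25·0.8252 + 0.1·0.1748) ≈ 0.9219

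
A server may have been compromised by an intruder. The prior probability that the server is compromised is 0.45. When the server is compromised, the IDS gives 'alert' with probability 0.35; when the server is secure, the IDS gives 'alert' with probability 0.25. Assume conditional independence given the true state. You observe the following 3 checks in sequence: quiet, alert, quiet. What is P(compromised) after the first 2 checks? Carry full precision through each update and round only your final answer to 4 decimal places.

0.4982

After 'quiet': P(compromised) = 0.65·0.4500 / (0.65·0.4500 + 0.75·0.5500) ≈ 0.4149
After 'alert': P(compromised) = 0.35·0.4149 / (0.35·0.4149 + 0.25·0.5851) ≈ 0.4982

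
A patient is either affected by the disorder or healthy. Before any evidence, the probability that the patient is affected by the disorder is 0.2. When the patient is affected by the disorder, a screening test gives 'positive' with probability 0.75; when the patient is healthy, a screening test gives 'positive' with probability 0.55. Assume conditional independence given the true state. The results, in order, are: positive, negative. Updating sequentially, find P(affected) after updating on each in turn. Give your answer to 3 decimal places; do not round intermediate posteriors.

Apply Bayes' rule sequentially, carrying P(affected) forward.
After 'positive': P(affected) = 0.75·0.2000 / (0.75·0.2000 + 0.55·0.8000) ≈ 0.2542
After 'negative': P(affected) = 0.25·0.2542 / (0.25·0.2542 + 0.45·0.7458) ≈ 0.1592

0.159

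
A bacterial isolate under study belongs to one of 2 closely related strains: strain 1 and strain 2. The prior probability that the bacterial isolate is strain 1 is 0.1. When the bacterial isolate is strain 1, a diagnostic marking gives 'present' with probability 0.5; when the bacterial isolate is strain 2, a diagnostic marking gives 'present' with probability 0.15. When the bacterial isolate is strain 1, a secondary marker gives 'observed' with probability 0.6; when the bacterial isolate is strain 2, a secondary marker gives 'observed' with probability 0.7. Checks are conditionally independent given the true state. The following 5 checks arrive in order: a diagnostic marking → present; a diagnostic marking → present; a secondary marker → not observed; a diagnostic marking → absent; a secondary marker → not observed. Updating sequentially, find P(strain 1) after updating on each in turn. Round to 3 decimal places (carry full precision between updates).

0.564

Apply Bayes' rule sequentially, carrying P(strain 1) forward.
After a diagnostic marking='present': P(strain 1) = 0.5·0.1000 / (0.5·0.1000 + 0.15·0.9000) ≈ 0.2703
After a diagnostic marking='present': P(strain 1) = 0.5·0.2703 / (0.5·0.2703 + 0.15·0.7297) ≈ 0.5525
After a secondary marker='not observed': P(strain 1) = 0.4·0.5525 / (0.4·0.5525 + 0.3·0.4475) ≈ 0.6221
After a diagnostic marking='absent': P(strain 1) = 0.5·0.6221 / (0.5·0.6221 + 0.85·0.3779) ≈ 0.4919
After a secondary marker='not observed': P(strain 1) = 0.4·0.4919 / (0.4·0.4919 + 0.3·0.5081) ≈ 0.5635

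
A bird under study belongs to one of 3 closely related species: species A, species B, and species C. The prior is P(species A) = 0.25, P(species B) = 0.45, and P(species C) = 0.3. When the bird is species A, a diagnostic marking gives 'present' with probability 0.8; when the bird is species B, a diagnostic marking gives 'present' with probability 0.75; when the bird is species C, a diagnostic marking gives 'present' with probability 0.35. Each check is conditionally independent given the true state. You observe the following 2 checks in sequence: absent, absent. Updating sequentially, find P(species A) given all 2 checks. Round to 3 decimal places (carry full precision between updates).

0.061

After 'absent': normaliser = 0.2·0.2500 + 0.25·0.4500 + 0.65·0.3000; P(species A) ≈ 0.1399, P(species B) ≈ 0.3147, P(species C) ≈ 0.5455
After 'absent': normaliser = 0.2·0.1399 + 0.25·0.3147 + 0.65·0.5455; P(species A) ≈ 0.0607, P(species B) ≈ 0.1706, P(species C) ≈ 0.7688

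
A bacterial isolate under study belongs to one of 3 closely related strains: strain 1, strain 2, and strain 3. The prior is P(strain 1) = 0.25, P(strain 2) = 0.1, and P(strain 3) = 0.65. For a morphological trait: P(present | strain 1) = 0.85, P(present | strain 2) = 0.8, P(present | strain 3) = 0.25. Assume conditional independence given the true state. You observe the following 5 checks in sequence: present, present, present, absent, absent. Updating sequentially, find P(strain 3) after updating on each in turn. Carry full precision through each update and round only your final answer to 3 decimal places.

After 'present': normaliser = 0.85·0.2500 + 0.8·0.1000 + 0.25·0.6500; P(strain 1) ≈ 0.4670, P(strain 2) ≈ 0.1758, P(strain 3) ≈ 0.3571
After 'present': normaliser = 0.85·0.4670 + 0.8·0.1758 + 0.25·0.3571; P(strain 1) ≈ 0.6332, P(strain 2) ≈ 0.2244, P(strain 3) ≈ 0.1424
After 'present': normaliser = 0.85·0.6332 + 0.8·0.2244 + 0.25·0.1424; P(strain 1) ≈ 0.7145, P(strain 2) ≈ 0.2383, P(strain 3) ≈ 0.0473
After 'absent': normaliser = 0.15·0.7145 + 0.2·0.2383 + 0.75·0.0473; P(strain 1) ≈ 0.5633, P(strain 2) ≈ 0.2504, P(strain 3) ≈ 0.1863
After 'absent': normaliser = 0.15·0.5633 + 0.2·0.2504 + 0.75·0.1863; P(strain 1) ≈ 0.3080, P(strain 2) ≈ 0.1826, P(strain 3) ≈ 0.5094

0.509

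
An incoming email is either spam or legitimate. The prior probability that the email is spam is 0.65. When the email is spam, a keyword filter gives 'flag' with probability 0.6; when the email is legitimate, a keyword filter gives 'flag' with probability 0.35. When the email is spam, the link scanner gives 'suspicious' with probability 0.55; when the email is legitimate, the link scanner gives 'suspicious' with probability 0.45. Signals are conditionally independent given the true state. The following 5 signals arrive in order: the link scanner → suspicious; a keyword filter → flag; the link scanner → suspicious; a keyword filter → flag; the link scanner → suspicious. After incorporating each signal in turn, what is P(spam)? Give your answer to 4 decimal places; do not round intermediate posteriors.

After the link scanner='suspicious': P(spam) = 0.55·0.6500 / (0.55·0.6500 + 0.45·0.3500) ≈ 0.6942
After a keyword filter='flag': P(spam) = 0.6·0.6942 / (0.6·0.6942 + 0.35·0.3058) ≈ 0.7955
After the link scanner='suspicious': P(spam) = 0.55·0.7955 / (0.55·0.7955 + 0.45·0.2045) ≈ 0.8263
After a keyword filter='flag': P(spam) = 0.6·0.8263 / (0.6·0.8263 + 0.35·0.1737) ≈ 0.8907
After the link scanner='suspicious': P(spam) = 0.55·0.8907 / (0.55·0.8907 + 0.45·0.1093) ≈ 0.9088

0.9088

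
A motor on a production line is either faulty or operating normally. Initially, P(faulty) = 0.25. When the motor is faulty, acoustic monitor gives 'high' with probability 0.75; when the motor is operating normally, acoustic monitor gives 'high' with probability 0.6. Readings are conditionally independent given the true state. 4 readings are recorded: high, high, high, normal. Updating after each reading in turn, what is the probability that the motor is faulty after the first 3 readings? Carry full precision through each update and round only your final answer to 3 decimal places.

Each posterior becomes the prior for the next update.
After 'high': P(faulty) = 0.75·0.2500 / (0.75·0.2500 + 0.6·0.7500) ≈ 0.2941
After 'high': P(faulty) = 0.75·0.2941 / (0.75·0.2941 + 0.6·0.7059) ≈ 0.3425
After 'high': P(faulty) = 0.75·0.3425 / (0.75·0.3425 + 0.6·0.6575) ≈ 0.3943

0.394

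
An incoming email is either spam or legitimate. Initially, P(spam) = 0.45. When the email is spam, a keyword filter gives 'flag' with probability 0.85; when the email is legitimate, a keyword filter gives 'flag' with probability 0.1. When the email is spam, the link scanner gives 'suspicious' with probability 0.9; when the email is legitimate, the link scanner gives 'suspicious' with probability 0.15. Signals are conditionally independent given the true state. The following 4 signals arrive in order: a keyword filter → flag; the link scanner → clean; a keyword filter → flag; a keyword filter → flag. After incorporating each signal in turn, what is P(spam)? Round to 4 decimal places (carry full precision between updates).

0.9834

Each posterior becomes the prior for the next update.
After a keyword filter='flag': P(spam) = 0.85·0.4500 / (0.85·0.4500 + 0.1·0.5500) ≈ 0.8743
After the link scanner='clean': P(spam) = 0.1·0.8743 / (0.1·0.8743 + 0.85·0.1257) ≈ 0.4500
After a keyword filter='flag': P(spam) = 0.85·0.4500 / (0.85·0.4500 + 0.1·0.5500) ≈ 0.8743
After a keyword filter='flag': P(spam) = 0.85·0.8743 / (0.85·0.8743 + 0.1·0.1257) ≈ 0.9834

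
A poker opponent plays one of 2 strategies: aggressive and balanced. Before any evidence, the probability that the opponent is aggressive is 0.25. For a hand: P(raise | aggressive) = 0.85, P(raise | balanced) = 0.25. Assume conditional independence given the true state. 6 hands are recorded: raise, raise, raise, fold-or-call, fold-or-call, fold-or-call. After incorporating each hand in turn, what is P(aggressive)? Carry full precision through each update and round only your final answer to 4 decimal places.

After 'raise': P(aggressive) = 0.85·0.2500 / (0.85·0.2500 + 0.25·0.7500) ≈ 0.5312
After 'raise': P(aggressive) = 0.85·0.5312 / (0.85·0.5312 + 0.25·0.4688) ≈ 0.7940
After 'raise': P(aggressive) = 0.85·0.7940 / (0.85·0.7940 + 0.25·0.2060) ≈ 0.9291
After 'fold-or-call': P(aggressive) = 0.15·0.9291 / (0.15·0.9291 + 0.75·0.0709) ≈ 0.7238
After 'fold-or-call': P(aggressive) = 0.15·0.7238 / (0.15·0.7238 + 0.75·0.2762) ≈ 0.3439
After 'fold-or-call': P(aggressive) = 0.15·0.3439 / (0.15·0.3439 + 0.75·0.6561) ≈ 0.0949

0.0949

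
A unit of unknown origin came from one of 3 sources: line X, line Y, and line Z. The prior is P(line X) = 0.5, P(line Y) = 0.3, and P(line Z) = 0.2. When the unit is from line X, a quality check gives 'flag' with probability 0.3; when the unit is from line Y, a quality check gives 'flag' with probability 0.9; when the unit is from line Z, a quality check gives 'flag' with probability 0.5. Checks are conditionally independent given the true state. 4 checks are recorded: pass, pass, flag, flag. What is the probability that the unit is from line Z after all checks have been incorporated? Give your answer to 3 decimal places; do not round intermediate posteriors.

Each posterior becomes the prior for the next update.
After 'pass': normaliser = 0.7·0.5000 + 0.1·0.3000 + 0.5·0.2000; P(line X) ≈ 0.7292, P(line Y) ≈ 0.0625, P(line Z) ≈ 0.2083
After 'pass': normaliser = 0.7·0.7292 + 0.1·0.0625 + 0.5·0.2083; P(line X) ≈ 0.8221, P(line Y) ≈ 0.0101, P(line Z) ≈ 0.1678
After 'flag': normaliser = 0.3·0.8221 + 0.9·0.0101 + 0.5·0.1678; P(line X) ≈ 0.7263, P(line Y) ≈ 0.0267, P(line Z) ≈ 0.2470
After 'flag': normaliser = 0.3·0.7263 + 0.9·0.0267 + 0.5·0.2470; P(line X) ≈ 0.5963, P(line Y) ≈ 0.0657, P(line Z) ≈ 0.3380

0.338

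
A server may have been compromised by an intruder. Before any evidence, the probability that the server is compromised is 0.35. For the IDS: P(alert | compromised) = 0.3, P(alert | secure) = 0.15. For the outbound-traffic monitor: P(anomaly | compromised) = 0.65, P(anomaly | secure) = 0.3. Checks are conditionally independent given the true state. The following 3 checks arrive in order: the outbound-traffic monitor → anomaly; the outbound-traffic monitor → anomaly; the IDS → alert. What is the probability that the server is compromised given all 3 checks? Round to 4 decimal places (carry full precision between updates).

0.8349

After the outbound-traffic monitor='anomaly': P(compromised) = 0.65·0.3500 / (0.65·0.3500 + 0.3·0.6500) ≈ 0.5385
After the outbound-traffic monitor='anomaly': P(compromised) = 0.65·0.5385 / (0.65·0.5385 + 0.3·0.4615) ≈ 0.7165
After the IDS='alert': P(compromised) = 0.3·0.7165 / (0.3·0.7165 + 0.15·0.2835) ≈ 0.8349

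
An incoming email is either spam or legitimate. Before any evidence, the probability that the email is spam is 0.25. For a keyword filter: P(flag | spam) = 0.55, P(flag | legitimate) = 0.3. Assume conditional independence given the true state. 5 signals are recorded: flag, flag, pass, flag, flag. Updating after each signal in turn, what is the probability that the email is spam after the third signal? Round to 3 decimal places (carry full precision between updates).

0.419

After 'flag': P(spam) = 0.55·0.2500 / (0.55·0.2500 + 0.3·0.7500) ≈ 0.3793
After 'flag': P(spam) = 0.55·0.3793 / (0.55·0.3793 + 0.3·0.6207) ≈ 0.5284
After 'pass': P(spam) = 0.45·0.5284 / (0.45·0.5284 + 0.7·0.4716) ≈ 0.4187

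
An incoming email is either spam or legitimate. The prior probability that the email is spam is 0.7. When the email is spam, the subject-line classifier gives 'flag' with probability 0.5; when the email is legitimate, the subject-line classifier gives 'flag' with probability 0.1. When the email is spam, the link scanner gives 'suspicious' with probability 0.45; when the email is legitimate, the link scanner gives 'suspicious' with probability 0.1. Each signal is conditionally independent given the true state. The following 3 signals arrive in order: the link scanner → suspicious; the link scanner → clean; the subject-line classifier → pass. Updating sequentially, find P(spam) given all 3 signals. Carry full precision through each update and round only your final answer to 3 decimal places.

0.781

After the link scanner='suspicious': P(spam) = 0.45·0.7000 / (0.45·0.7000 + 0.1·0.3000) ≈ 0.9130
After the link scanner='clean': P(spam) = 0.55·0.9130 / (0.55·0.9130 + 0.9·0.0870) ≈ 0.8652
After the subject-line classifier='pass': P(spam) = 0.5·0.8652 / (0.5·0.8652 + 0.9·0.1348) ≈ 0.7809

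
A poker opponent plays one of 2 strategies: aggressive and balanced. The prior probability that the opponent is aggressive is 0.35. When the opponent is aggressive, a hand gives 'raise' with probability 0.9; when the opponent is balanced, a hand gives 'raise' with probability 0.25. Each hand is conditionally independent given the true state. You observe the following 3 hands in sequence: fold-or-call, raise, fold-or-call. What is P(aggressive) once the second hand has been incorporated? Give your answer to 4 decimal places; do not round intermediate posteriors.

0.2054

Apply Bayes' rule sequentially, carrying P(aggressive) forward.
After 'fold-or-call': P(aggressive) = 0.1·0.3500 / (0.1·0.3500 + 0.75·0.6500) ≈ 0.0670
After 'raise': P(aggressive) = 0.9·0.0670 / (0.9·0.0670 + 0.25·0.9330) ≈ 0.2054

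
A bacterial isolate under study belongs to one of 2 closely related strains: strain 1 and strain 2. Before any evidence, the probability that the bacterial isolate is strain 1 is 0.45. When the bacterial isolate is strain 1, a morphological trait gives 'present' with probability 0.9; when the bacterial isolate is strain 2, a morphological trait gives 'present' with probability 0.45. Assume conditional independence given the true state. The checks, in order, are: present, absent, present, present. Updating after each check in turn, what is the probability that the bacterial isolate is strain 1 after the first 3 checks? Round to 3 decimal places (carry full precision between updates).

After 'present': P(strain 1) = 0.9·0.4500 / (0.9·0.4500 + 0.45·0.5500) ≈ 0.6207
After 'absent': P(strain 1) = 0.1·0.6207 / (0.1·0.6207 + 0.55·0.3793) ≈ 0.2293
After 'present': P(strain 1) = 0.9·0.2293 / (0.9·0.2293 + 0.45·0.7707) ≈ 0.3731

0.373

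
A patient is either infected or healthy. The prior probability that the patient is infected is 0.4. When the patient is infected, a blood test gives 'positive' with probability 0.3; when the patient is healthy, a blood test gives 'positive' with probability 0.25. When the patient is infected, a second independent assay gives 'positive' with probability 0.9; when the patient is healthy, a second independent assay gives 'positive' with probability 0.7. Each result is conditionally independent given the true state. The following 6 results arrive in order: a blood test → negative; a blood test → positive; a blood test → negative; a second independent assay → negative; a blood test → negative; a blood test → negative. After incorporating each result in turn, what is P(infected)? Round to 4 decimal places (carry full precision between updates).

0.1683

After a blood test='negative': P(infected) = 0.7·0.4000 / (0.7·0.4000 + 0.75·0.6000) ≈ 0.3836
After a blood test='positive': P(infected) = 0.3·0.3836 / (0.3·0.3836 + 0.25·0.6164) ≈ 0.4275
After a blood test='negative': P(infected) = 0.7·0.4275 / (0.7·0.4275 + 0.75·0.5725) ≈ 0.4107
After a second independent assay='negative': P(infected) = 0.1·0.4107 / (0.1·0.4107 + 0.3·0.5893) ≈ 0.1885
After a blood test='negative': P(infected) = 0.7·0.1885 / (0.7·0.1885 + 0.75·0.8115) ≈ 0.1782
After a blood test='negative': P(infected) = 0.7·0.1782 / (0.7·0.1782 + 0.75·0.8218) ≈ 0.1683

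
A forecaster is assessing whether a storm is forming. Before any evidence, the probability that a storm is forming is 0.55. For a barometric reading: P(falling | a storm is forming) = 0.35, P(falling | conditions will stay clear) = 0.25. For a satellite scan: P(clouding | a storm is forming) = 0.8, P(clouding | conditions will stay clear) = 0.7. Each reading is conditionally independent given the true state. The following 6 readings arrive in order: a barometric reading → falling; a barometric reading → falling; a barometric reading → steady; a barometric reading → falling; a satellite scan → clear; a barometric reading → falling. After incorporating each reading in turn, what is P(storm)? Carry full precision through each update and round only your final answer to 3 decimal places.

0.731

After a barometric reading='falling': P(storm) = 0.35·0.5500 / (0.35·0.5500 + 0.25·0.4500) ≈ 0.6311
After a barometric reading='falling': P(storm) = 0.35·0.6311 / (0.35·0.6311 + 0.25·0.3689) ≈ 0.7055
After a barometric reading='steady': P(storm) = 0.65·0.7055 / (0.65·0.7055 + 0.75·0.2945) ≈ 0.6749
After a barometric reading='falling': P(storm) = 0.35·0.6749 / (0.35·0.6749 + 0.25·0.3251) ≈ 0.7440
After a satellite scan='clear': P(storm) = 0.2·0.7440 / (0.2·0.7440 + 0.3·0.2560) ≈ 0.6596
After a barometric reading='falling': P(storm) = 0.35·0.6596 / (0.35·0.6596 + 0.25·0.3404) ≈ 0.7307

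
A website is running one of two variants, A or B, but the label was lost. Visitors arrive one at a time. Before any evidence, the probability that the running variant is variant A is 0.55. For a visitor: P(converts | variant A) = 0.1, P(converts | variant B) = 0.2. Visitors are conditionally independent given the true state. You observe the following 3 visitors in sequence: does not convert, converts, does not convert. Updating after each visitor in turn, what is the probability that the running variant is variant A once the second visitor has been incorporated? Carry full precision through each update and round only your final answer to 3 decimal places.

0.407

After 'does not convert': P(A) = 0.9·0.5500 / (0.9·0.5500 + 0.8·0.4500) ≈ 0.5789
After 'converts': P(A) = 0.1·0.5789 / (0.1·0.5789 + 0.2·0.4211) ≈ 0.4074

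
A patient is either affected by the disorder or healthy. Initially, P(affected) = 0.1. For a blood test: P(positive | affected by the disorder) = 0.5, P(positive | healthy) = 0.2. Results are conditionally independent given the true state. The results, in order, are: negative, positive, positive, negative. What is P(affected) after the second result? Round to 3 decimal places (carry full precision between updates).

0.148

Apply Bayes' rule sequentially, carrying P(affected) forward.
After 'negative': P(affected) = 0.5·0.1000 / (0.5·0.1000 + 0.8·0.9000) ≈ 0.0649
After 'positive': P(affected) = 0.5·0.0649 / (0.5·0.0649 + 0.2·0.9351) ≈ 0.1479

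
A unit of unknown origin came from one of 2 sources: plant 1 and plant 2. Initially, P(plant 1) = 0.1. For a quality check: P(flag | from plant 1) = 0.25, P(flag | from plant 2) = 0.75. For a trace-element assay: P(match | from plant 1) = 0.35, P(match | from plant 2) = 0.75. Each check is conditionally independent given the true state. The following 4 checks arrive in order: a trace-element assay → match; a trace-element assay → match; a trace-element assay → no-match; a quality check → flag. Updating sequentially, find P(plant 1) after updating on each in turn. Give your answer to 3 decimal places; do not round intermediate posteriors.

0.021

Apply Bayes' rule sequentially, carrying P(plant 1) forward.
After a trace-element assay='match': P(plant 1) = 0.35·0.1000 / (0.35·0.1000 + 0.75·0.9000) ≈ 0.0493
After a trace-element assay='match': P(plant 1) = 0.35·0.0493 / (0.35·0.0493 + 0.75·0.9507) ≈ 0.0236
After a trace-element assay='no-match': P(plant 1) = 0.65·0.0236 / (0.65·0.0236 + 0.25·0.9764) ≈ 0.0592
After a quality check='flag': P(plant 1) = 0.25·0.0592 / (0.25·0.0592 + 0.75·0.9408) ≈ 0.0205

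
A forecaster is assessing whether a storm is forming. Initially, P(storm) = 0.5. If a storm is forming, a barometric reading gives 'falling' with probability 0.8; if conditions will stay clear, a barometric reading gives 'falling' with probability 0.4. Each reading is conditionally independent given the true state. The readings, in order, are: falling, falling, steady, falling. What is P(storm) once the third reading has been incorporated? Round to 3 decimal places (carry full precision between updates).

After 'falling': P(storm) = 0.8·0.5000 / (0.8·0.5000 + 0.4·0.5000) ≈ 0.6667
After 'falling': P(storm) = 0.8·0.6667 / (0.8·0.6667 + 0.4·0.3333) ≈ 0.8000
After 'steady': P(storm) = 0.2·0.8000 / (0.2·0.8000 + 0.6·0.2000) ≈ 0.5714

0.571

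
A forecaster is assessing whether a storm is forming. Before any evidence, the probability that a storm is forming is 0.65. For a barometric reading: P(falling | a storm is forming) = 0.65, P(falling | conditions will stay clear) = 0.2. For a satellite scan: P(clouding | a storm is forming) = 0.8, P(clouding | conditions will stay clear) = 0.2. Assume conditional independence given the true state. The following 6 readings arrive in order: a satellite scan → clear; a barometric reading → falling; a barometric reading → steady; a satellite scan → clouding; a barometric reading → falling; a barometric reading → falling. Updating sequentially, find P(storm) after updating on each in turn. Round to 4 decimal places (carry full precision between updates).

0.9654

Each posterior becomes the prior for the next update.
After a satellite scan='clear': P(storm) = 0.2·0.6500 / (0.2·0.6500 + 0.8·0.3500) ≈ 0.3171
After a barometric reading='falling': P(storm) = 0.65·0.3171 / (0.65·0.3171 + 0.2·0.6829) ≈ 0.6014
After a barometric reading='steady': P(storm) = 0.35·0.6014 / (0.35·0.6014 + 0.8·0.3986) ≈ 0.3976
After a satellite scan='clouding': P(storm) = 0.8·0.3976 / (0.8·0.3976 + 0.2·0.6024) ≈ 0.7253
After a barometric reading='falling': P(storm) = 0.65·0.7253 / (0.65·0.7253 + 0.2·0.2747) ≈ 0.8956
After a barometric reading='falling': P(storm) = 0.65·0.8956 / (0.65·0.8956 + 0.2·0.1044) ≈ 0.9654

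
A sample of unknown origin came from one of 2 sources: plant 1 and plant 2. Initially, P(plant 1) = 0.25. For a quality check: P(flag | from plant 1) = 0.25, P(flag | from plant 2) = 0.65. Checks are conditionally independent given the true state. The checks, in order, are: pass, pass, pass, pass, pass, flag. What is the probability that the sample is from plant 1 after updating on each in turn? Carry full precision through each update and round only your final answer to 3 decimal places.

After 'pass': P(plant 1) = 0.75·0.2500 / (0.75·0.2500 + 0.35·0.7500) ≈ 0.4167
After 'pass': P(plant 1) = 0.75·0.4167 / (0.75·0.4167 + 0.35·0.5833) ≈ 0.6048
After 'pass': P(plant 1) = 0.75·0.6048 / (0.75·0.6048 + 0.35·0.3952) ≈ 0.7663
After 'pass': P(plant 1) = 0.75·0.7663 / (0.75·0.7663 + 0.35·0.2337) ≈ 0.8754
After 'pass': P(plant 1) = 0.75·0.8754 / (0.75·0.8754 + 0.35·0.1246) ≈ 0.9377
After 'flag': P(plant 1) = 0.25·0.9377 / (0.25·0.9377 + 0.65·0.0623) ≈ 0.8528

0.853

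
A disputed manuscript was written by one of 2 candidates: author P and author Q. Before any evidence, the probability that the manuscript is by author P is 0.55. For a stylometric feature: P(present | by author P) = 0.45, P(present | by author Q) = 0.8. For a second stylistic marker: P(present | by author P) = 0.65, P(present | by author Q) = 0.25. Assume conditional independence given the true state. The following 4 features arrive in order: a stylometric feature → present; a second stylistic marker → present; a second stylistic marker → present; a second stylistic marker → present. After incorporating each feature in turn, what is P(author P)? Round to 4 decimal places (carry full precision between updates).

After a stylometric feature='present': P(author P) = 0.45·0.5500 / (0.45·0.5500 + 0.8·0.4500) ≈ 0.4074
After a second stylistic marker='present': P(author P) = 0.65·0.4074 / (0.65·0.4074 + 0.25·0.5926) ≈ 0.6413
After a second stylistic marker='present': P(author P) = 0.65·0.6413 / (0.65·0.6413 + 0.25·0.3587) ≈ 0.8229
After a second stylistic marker='present': P(author P) = 0.65·0.8229 / (0.65·0.8229 + 0.25·0.1771) ≈ 0.9236

0.9236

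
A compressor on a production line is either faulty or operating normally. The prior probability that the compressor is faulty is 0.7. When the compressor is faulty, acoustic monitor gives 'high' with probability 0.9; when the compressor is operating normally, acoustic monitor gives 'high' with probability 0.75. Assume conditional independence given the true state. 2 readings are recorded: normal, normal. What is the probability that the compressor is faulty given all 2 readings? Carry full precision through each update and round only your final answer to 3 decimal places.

0.272

After 'normal': P(faulty) = 0.1·0.7000 / (0.1·0.7000 + 0.25·0.3000) ≈ 0.4828
After 'normal': P(faulty) = 0.1·0.4828 / (0.1·0.4828 + 0.25·0.5172) ≈ 0.2718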